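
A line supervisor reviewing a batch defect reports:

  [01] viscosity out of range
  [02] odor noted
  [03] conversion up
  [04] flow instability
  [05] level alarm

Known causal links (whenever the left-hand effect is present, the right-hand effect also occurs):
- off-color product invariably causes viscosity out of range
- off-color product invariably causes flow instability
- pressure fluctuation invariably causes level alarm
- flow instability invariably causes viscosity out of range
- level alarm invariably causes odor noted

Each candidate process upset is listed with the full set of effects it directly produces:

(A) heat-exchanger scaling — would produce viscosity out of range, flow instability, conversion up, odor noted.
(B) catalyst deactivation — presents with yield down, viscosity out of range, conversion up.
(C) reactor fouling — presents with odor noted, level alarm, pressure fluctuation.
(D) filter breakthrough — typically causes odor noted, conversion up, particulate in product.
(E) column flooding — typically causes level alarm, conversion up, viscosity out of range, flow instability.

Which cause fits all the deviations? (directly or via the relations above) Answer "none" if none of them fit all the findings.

E

Testing each hypothesis:
(A) heat-exchanger scaling — does not account for level alarm
(B) catalyst deactivation — does not account for odor noted, flow instability, level alarm
(C) reactor fouling — does not account for viscosity out of range, conversion up, flow instability
(D) filter breakthrough — viscosity out of range miss; odor noted match; conversion up match; flow instability miss; level alarm miss
(E) column flooding — viscosity out of range match; odor noted match (via level alarm → odor noted); conversion up match; flow instability match; level alarm match
(E) alone accounts for all the evidence.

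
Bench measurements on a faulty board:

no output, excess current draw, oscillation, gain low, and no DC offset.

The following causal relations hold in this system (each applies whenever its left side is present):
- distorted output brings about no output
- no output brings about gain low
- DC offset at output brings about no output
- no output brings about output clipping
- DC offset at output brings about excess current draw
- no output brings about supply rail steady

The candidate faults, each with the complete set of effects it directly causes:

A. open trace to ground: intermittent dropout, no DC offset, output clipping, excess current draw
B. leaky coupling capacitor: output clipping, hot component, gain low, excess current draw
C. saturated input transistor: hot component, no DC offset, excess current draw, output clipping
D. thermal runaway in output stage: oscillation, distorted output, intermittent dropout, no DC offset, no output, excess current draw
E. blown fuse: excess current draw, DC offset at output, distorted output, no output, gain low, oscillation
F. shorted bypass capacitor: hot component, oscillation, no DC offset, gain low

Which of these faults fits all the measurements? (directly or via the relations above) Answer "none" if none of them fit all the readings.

Per-candidate check:
(A) open trace to ground — does not account for no output, oscillation, gain low
(B) leaky coupling capacitor — does not account for no output, oscillation, no DC offset
(C) saturated input transistor — does not account for no output, oscillation, gain low
(D) thermal runaway in output stage — no output yes; excess current draw yes; oscillation yes; gain low yes (via no output → gain low); no DC offset yes
(E) blown fuse — no output yes; excess current draw yes; oscillation yes; gain low yes; no DC offset NO
(F) shorted bypass capacitor — does not account for no output, excess current draw
Only (D) is consistent with every observation.

D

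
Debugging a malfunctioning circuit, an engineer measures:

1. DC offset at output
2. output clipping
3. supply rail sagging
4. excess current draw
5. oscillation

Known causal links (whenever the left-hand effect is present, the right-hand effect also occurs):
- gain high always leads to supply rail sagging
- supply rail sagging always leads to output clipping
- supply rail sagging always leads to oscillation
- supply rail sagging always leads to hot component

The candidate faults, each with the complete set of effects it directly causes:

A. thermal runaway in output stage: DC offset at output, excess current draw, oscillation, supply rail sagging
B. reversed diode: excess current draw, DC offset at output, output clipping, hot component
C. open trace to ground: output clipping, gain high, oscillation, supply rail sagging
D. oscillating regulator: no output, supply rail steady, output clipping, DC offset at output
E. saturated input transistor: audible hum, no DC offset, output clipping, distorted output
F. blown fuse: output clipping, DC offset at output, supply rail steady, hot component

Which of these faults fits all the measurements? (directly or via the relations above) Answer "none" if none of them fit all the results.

Per-candidate check:
(A) thermal runaway in output stage — accounts for every observation (output clipping via supply rail sagging → output clipping)
(B) reversed diode — DC offset at output yes; output clipping yes; supply rail sagging NO; excess current draw yes; oscillation NO
(C) open trace to ground — does not account for DC offset at output, excess current draw
(D) oscillating regulator — fails on supply rail sagging, excess current draw, oscillation (predicts supply rail steady, not supply rail sagging)
(E) saturated input transistor — DC offset at output NO; output clipping yes; supply rail sagging NO; excess current draw NO; oscillation NO
(F) blown fuse — DC offset at output yes; output clipping yes; supply rail sagging NO; excess current draw NO; oscillation NO
(A) alone accounts for all the evidence.

A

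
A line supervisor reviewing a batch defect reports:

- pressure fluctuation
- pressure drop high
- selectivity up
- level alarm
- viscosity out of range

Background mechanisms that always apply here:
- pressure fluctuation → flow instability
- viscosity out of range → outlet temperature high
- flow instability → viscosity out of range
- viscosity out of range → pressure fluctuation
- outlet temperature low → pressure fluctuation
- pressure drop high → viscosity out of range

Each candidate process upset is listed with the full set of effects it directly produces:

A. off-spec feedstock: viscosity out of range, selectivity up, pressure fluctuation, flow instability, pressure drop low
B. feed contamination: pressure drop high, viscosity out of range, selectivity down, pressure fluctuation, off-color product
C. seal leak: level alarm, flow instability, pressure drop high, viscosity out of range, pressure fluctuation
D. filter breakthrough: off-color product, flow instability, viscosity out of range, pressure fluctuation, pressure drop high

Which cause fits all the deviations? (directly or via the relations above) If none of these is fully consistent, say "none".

Checking each candidate against the observations:
(A) off-spec feedstock — fails on pressure drop high, level alarm (predicts pressure drop low, not pressure drop high)
(B) feed contamination — pressure fluctuation ✓; pressure drop high ✓; selectivity up ✗; level alarm ✗; viscosity out of range ✓
(C) seal leak — pressure fluctuation ✓; pressure drop high ✓; selectivity up ✗; level alarm ✓; viscosity out of range ✓
(D) filter breakthrough — pressure fluctuation ✓; pressure drop high ✓; selectivity up ✗; level alarm ✗; viscosity out of range ✓
Every candidate fails on at least one observation.

none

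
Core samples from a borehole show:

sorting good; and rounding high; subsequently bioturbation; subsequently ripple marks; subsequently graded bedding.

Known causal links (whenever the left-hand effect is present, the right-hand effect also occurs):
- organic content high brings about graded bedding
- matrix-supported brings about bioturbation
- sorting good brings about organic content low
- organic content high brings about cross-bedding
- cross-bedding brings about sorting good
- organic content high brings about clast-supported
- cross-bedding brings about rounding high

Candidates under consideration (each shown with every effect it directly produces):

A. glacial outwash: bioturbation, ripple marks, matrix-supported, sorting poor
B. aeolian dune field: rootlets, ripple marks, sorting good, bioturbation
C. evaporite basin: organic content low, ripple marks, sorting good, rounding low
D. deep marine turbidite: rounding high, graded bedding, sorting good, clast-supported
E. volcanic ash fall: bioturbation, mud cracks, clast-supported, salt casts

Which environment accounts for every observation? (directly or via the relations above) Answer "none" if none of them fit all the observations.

Checking each candidate against the observations:
(A) glacial outwash — fails on sorting good, rounding high, graded bedding (predicts sorting poor, not sorting good)
(B) aeolian dune field — sorting good +; rounding high -; bioturbation +; ripple marks +; graded bedding -
(C) evaporite basin — fails on rounding high, bioturbation, graded bedding (predicts rounding low, not rounding high)
(D) deep marine turbidite — does not account for bioturbation, ripple marks
(E) volcanic ash fall — sorting good -; rounding high -; bioturbation +; ripple marks -; graded bedding -
None of the listed candidates fits everything.

none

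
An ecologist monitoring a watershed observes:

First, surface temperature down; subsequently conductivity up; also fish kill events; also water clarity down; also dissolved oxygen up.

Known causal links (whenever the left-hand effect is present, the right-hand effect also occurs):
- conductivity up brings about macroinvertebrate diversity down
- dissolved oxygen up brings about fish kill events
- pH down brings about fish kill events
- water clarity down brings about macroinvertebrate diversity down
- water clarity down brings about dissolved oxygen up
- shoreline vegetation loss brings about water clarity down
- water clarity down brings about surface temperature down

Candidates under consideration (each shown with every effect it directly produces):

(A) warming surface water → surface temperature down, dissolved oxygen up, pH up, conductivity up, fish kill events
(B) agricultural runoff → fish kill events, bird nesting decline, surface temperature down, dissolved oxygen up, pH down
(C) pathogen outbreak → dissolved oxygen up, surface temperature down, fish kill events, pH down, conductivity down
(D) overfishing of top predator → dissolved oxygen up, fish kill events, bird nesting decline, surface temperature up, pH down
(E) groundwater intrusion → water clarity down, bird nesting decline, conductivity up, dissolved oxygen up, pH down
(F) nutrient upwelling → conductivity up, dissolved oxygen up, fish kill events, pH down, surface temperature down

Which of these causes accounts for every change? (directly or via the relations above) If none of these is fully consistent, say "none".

E

For each candidate, compare predicted effects to what was observed:
(A) warming surface water — surface temperature down ✓; conductivity up ✓; fish kill events ✓; water clarity down ✗; dissolved oxygen up ✓
(B) agricultural runoff — surface temperature down ✓; conductivity up ✗; fish kill events ✓; water clarity down ✗; dissolved oxygen up ✓
(C) pathogen outbreak — surface temperature down ✓; conductivity up ✗; fish kill events ✓; water clarity down ✗; dissolved oxygen up ✓
(D) overfishing of top predator — surface temperature down ✗; conductivity up ✗; fish kill events ✓; water clarity down ✗; dissolved oxygen up ✓
(E) groundwater intrusion — accounts for every observation (surface temperature down through water clarity down → surface temperature down)
(F) nutrient upwelling — surface temperature down ✓; conductivity up ✓; fish kill events ✓; water clarity down ✗; dissolved oxygen up ✓
Only (E) is consistent with every observation.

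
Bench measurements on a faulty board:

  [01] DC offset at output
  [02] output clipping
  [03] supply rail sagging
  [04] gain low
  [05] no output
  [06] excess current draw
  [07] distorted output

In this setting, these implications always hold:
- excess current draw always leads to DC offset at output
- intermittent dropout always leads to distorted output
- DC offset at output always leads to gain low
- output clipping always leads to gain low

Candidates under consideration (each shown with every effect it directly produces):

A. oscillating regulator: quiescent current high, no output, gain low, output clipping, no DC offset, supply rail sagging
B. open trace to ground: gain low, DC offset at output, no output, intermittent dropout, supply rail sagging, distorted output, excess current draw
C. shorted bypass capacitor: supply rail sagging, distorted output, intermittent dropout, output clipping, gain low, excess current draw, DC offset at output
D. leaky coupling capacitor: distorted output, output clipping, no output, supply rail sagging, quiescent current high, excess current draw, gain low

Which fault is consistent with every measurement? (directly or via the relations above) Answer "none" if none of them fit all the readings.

D

Per-candidate check:
(A) oscillating regulator — DC offset at output ✗; output clipping ✓; supply rail sagging ✓; gain low ✓; no output ✓; excess current draw ✗; distorted output ✗
(B) open trace to ground — DC offset at output ✓; output clipping ✗; supply rail sagging ✓; gain low ✓; no output ✓; excess current draw ✓; distorted output ✓
(C) shorted bypass capacitor — does not account for no output
(D) leaky coupling capacitor — DC offset at output ✓ (by excess current draw → DC offset at output); output clipping ✓; supply rail sagging ✓; gain low ✓; no output ✓; excess current draw ✓; distorted output ✓
(D) is the only candidate with no mismatches.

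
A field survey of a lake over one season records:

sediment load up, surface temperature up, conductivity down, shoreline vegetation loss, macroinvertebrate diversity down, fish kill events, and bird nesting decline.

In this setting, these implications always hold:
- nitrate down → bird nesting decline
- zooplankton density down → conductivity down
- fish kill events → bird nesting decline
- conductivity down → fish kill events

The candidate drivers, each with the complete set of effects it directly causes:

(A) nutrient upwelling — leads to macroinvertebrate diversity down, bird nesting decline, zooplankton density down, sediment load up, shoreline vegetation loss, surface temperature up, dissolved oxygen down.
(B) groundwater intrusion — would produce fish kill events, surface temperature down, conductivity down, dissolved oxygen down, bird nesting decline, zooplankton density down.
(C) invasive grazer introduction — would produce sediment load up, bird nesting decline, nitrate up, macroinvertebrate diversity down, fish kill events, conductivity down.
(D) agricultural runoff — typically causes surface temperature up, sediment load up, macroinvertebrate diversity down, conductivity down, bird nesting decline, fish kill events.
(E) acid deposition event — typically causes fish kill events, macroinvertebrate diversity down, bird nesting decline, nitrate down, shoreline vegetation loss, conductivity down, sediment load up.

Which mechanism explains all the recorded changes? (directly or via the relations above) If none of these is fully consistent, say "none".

Checking each candidate against the observations:
(A) nutrient upwelling — sediment load up +; surface temperature up +; conductivity down + (through zooplankton density down → conductivity down); shoreline vegetation loss +; macroinvertebrate diversity down +; fish kill events + (through zooplankton density down → conductivity down → fish kill events); bird nesting decline +
(B) groundwater intrusion — sediment load up -; surface temperature up -; conductivity down +; shoreline vegetation loss -; macroinvertebrate diversity down -; fish kill events +; bird nesting decline +
(C) invasive grazer introduction — sediment load up +; surface temperature up -; conductivity down +; shoreline vegetation loss -; macroinvertebrate diversity down +; fish kill events +; bird nesting decline +
(D) agricultural runoff — sediment load up +; surface temperature up +; conductivity down +; shoreline vegetation loss -; macroinvertebrate diversity down +; fish kill events +; bird nesting decline +
(E) acid deposition event — does not account for surface temperature up
(A) is the only candidate with no mismatches.

A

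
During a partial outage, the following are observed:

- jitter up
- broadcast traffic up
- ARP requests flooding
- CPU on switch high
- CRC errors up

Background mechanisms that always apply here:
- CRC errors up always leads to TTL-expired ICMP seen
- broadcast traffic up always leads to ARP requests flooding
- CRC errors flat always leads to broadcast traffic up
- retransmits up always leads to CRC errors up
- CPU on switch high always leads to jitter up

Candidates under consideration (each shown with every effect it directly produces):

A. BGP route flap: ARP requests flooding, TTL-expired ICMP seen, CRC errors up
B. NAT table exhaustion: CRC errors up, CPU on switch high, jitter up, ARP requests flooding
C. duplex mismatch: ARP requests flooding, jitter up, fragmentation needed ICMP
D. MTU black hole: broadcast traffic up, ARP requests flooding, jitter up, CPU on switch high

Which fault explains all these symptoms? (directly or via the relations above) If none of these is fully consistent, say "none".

Checking each candidate against the observations:
(A) BGP route flap — jitter up ✗; broadcast traffic up ✗; ARP requests flooding ✓; CPU on switch high ✗; CRC errors up ✓
(B) NAT table exhaustion — jitter up ✓; broadcast traffic up ✗; ARP requests flooding ✓; CPU on switch high ✓; CRC errors up ✓
(C) duplex mismatch — jitter up ✓; broadcast traffic up ✗; ARP requests flooding ✓; CPU on switch high ✗; CRC errors up ✗
(D) MTU black hole — jitter up ✓; broadcast traffic up ✓; ARP requests flooding ✓; CPU on switch high ✓; CRC errors up ✗
None of the listed candidates fits everything.

none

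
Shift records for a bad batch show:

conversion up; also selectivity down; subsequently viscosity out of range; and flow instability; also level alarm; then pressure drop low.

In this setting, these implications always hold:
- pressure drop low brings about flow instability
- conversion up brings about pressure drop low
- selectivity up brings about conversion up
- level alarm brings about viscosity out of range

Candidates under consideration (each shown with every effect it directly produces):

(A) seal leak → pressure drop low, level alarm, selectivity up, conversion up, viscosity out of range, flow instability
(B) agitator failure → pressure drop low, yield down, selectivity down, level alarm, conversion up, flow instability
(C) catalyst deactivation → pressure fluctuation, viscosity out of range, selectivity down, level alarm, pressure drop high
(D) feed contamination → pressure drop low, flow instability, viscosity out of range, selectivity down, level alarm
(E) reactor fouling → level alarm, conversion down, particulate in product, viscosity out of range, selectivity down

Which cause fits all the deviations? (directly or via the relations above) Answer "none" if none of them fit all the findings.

B

Per-candidate check:
(A) seal leak — conversion up match; selectivity down miss; viscosity out of range match; flow instability match; level alarm match; pressure drop low match
(B) agitator failure — accounts for every observation (viscosity out of range through level alarm → viscosity out of range)
(C) catalyst deactivation — conversion up miss; selectivity down match; viscosity out of range match; flow instability miss; level alarm match; pressure drop low miss
(D) feed contamination — does not account for conversion up
(E) reactor fouling — conversion up miss; selectivity down match; viscosity out of range match; flow instability miss; level alarm match; pressure drop low miss
Only (B) is consistent with every observation.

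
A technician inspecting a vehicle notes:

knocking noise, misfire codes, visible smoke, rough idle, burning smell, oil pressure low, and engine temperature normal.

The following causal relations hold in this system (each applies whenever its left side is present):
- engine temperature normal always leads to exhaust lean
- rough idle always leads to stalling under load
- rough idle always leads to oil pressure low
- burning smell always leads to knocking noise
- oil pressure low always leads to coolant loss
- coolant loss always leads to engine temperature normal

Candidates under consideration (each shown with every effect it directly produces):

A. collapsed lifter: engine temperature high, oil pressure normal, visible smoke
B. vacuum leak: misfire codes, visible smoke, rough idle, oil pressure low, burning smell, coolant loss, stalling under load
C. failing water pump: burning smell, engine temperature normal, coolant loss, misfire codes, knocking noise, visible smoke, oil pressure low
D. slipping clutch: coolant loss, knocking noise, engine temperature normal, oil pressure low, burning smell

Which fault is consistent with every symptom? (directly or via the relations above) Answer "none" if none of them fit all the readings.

For each candidate, compare predicted effects to what was observed:
(A) collapsed lifter — knocking noise -; misfire codes -; visible smoke +; rough idle -; burning smell -; oil pressure low -; engine temperature normal -
(B) vacuum leak — accounts for every observation (knocking noise via burning smell → knocking noise)
(C) failing water pump — knocking noise +; misfire codes +; visible smoke +; rough idle -; burning smell +; oil pressure low +; engine temperature normal +
(D) slipping clutch — does not account for misfire codes, visible smoke, rough idle
Only (B) is consistent with every observation.

B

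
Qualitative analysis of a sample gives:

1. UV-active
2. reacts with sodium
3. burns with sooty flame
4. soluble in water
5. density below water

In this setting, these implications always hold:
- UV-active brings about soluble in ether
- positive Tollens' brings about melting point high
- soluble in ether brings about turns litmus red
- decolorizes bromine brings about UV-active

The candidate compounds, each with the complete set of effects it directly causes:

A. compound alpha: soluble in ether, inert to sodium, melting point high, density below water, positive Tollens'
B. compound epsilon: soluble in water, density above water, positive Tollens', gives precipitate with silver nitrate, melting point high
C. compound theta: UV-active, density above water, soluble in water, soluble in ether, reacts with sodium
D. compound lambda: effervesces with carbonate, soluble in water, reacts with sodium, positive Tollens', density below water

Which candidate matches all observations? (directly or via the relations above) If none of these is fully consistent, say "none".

none

For each candidate, compare predicted effects to what was observed:
(A) compound alpha — fails on UV-active, reacts with sodium, burns with sooty flame, soluble in water (predicts inert to sodium, not reacts with sodium)
(B) compound epsilon — UV-active miss; reacts with sodium miss; burns with sooty flame miss; soluble in water match; density below water miss
(C) compound theta — UV-active match; reacts with sodium match; burns with sooty flame miss; soluble in water match; density below water miss
(D) compound lambda — does not account for UV-active, burns with sooty flame
Every candidate fails on at least one observation.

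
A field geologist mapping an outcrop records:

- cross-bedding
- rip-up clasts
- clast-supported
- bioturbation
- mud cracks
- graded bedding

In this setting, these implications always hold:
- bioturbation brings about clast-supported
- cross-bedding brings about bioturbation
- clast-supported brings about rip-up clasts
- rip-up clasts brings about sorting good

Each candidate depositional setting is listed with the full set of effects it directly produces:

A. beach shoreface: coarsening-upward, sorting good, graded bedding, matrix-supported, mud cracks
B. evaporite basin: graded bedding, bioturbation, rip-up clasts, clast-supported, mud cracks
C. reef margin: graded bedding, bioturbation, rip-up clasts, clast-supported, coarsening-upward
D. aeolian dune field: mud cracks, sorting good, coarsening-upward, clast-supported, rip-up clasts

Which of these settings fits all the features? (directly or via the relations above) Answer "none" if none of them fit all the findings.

Checking each candidate against the observations:
(A) beach shoreface — fails on cross-bedding, rip-up clasts, clast-supported, bioturbation (predicts matrix-supported, not clast-supported)
(B) evaporite basin — cross-bedding -; rip-up clasts +; clast-supported +; bioturbation +; mud cracks +; graded bedding +
(C) reef margin — cross-bedding -; rip-up clasts +; clast-supported +; bioturbation +; mud cracks -; graded bedding +
(D) aeolian dune field — does not account for cross-bedding, bioturbation, graded bedding
Every candidate fails on at least one observation.

none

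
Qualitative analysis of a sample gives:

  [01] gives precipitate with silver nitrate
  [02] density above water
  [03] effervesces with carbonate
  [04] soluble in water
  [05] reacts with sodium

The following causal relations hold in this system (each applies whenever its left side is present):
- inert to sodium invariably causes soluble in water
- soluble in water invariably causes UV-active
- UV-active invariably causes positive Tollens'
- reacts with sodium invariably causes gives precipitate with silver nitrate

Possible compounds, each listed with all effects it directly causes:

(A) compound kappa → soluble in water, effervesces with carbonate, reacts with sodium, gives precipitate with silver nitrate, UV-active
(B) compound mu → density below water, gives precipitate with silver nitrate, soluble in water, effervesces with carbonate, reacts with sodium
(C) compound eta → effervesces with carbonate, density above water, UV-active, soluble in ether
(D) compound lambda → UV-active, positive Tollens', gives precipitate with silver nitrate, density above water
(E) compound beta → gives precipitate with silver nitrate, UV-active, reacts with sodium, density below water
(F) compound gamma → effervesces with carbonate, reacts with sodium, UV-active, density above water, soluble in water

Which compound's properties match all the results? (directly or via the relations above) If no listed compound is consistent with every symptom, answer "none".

F

For each candidate, compare predicted effects to what was observed:
(A) compound kappa — does not account for density above water
(B) compound mu — gives precipitate with silver nitrate +; density above water -; effervesces with carbonate +; soluble in water +; reacts with sodium +
(C) compound eta — does not account for gives precipitate with silver nitrate, soluble in water, reacts with sodium
(D) compound lambda — gives precipitate with silver nitrate +; density above water +; effervesces with carbonate -; soluble in water -; reacts with sodium -
(E) compound beta — gives precipitate with silver nitrate +; density above water -; effervesces with carbonate -; soluble in water -; reacts with sodium +
(F) compound gamma — accounts for every observation (gives precipitate with silver nitrate by reacts with sodium → gives precipitate with silver nitrate)
Only (F) is consistent with every observation.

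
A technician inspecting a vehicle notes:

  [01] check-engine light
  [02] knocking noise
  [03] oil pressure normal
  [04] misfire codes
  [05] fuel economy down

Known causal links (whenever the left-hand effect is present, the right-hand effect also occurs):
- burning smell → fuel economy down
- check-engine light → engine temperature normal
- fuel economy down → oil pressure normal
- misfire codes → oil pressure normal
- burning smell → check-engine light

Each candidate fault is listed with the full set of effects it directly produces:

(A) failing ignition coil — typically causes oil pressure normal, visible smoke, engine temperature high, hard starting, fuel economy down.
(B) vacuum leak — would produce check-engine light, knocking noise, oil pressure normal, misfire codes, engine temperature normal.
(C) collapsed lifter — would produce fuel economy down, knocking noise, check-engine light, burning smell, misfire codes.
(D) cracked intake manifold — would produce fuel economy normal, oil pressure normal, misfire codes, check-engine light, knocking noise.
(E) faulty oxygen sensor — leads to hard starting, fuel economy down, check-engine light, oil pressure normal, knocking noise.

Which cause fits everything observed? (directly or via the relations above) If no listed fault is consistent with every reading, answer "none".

C

For each candidate, compare predicted effects to what was observed:
(A) failing ignition coil — check-engine light -; knocking noise -; oil pressure normal +; misfire codes -; fuel economy down +
(B) vacuum leak — does not account for fuel economy down
(C) collapsed lifter — accounts for every observation (oil pressure normal by misfire codes → oil pressure normal)
(D) cracked intake manifold — check-engine light +; knocking noise +; oil pressure normal +; misfire codes +; fuel economy down -
(E) faulty oxygen sensor — check-engine light +; knocking noise +; oil pressure normal +; misfire codes -; fuel economy down +
(C) alone accounts for all the evidence.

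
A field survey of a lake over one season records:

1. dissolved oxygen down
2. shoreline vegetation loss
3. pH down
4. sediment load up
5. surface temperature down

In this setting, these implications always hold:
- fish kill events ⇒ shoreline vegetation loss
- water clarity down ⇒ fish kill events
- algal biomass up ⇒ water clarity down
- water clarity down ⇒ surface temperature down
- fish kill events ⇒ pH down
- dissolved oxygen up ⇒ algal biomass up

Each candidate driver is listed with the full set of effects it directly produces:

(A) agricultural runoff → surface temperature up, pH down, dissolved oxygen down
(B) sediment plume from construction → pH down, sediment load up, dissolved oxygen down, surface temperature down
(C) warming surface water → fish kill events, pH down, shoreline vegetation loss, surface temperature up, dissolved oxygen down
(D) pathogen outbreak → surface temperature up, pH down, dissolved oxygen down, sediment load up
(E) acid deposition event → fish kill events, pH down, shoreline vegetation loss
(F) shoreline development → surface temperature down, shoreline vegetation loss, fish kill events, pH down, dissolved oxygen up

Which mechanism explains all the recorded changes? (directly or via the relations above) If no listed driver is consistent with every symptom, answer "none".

Per-candidate check:
(A) agricultural runoff — dissolved oxygen down ✓; shoreline vegetation loss ✗; pH down ✓; sediment load up ✗; surface temperature down ✗
(B) sediment plume from construction — does not account for shoreline vegetation loss
(C) warming surface water — dissolved oxygen down ✓; shoreline vegetation loss ✓; pH down ✓; sediment load up ✗; surface temperature down ✗
(D) pathogen outbreak — fails on shoreline vegetation loss, surface temperature down (predicts surface temperature up, not surface temperature down)
(E) acid deposition event — does not account for dissolved oxygen down, sediment load up, surface temperature down
(F) shoreline development — dissolved oxygen down ✗; shoreline vegetation loss ✓; pH down ✓; sediment load up ✗; surface temperature down ✓
None of the listed candidates fits everything.

none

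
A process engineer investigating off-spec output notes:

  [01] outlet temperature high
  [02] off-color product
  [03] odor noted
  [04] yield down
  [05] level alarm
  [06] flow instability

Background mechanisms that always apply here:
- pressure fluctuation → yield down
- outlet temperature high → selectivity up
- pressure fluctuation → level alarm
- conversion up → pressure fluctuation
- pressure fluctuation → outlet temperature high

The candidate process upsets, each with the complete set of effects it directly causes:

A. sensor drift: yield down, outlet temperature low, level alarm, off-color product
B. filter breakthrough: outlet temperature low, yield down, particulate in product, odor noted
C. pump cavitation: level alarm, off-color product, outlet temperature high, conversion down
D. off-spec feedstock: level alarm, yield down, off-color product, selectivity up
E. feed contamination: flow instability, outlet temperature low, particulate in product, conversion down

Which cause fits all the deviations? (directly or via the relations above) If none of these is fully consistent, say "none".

none

Testing each hypothesis:
(A) sensor drift — fails on outlet temperature high, odor noted, flow instability (predicts outlet temperature low, not outlet temperature high)
(B) filter breakthrough — fails on outlet temperature high, off-color product, level alarm, flow instability (predicts outlet temperature low, not outlet temperature high)
(C) pump cavitation — does not account for odor noted, yield down, flow instability
(D) off-spec feedstock — does not account for outlet temperature high, odor noted, flow instability
(E) feed contamination — fails on outlet temperature high, off-color product, odor noted, yield down, level alarm (predicts outlet temperature low, not outlet temperature high)
Every candidate fails on at least one observation.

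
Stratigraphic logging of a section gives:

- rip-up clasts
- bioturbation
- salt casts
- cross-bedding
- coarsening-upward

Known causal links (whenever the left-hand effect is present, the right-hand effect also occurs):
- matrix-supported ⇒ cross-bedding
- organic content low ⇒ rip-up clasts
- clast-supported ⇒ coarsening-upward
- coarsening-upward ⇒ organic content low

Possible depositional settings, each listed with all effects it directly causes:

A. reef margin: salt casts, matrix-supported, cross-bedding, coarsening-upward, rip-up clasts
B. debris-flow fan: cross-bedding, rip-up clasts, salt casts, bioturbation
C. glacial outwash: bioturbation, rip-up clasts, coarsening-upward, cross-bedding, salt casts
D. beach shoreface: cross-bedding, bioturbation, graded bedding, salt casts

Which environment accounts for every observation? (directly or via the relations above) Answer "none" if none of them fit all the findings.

C

Checking each candidate against the observations:
(A) reef margin — rip-up clasts match; bioturbation miss; salt casts match; cross-bedding match; coarsening-upward match
(B) debris-flow fan — does not account for coarsening-upward
(C) glacial outwash — rip-up clasts match; bioturbation match; salt casts match; cross-bedding match; coarsening-upward match
(D) beach shoreface — does not account for rip-up clasts, coarsening-upward
(C) is the only candidate with no mismatches.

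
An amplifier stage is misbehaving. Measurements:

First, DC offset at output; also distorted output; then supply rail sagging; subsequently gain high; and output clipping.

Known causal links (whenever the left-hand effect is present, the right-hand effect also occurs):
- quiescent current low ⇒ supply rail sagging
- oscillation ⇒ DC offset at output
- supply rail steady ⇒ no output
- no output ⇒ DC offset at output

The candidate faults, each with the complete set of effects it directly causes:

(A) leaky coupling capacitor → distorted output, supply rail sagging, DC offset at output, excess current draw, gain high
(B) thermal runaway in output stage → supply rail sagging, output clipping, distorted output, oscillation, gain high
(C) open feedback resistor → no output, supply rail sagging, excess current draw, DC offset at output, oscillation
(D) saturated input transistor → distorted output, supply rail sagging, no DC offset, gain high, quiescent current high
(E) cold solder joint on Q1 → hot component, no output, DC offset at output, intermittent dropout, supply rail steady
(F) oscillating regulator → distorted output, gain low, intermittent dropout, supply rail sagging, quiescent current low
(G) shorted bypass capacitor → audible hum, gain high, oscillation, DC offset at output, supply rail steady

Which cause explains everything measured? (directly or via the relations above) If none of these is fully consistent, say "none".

B

Checking each candidate against the observations:
(A) leaky coupling capacitor — does not account for output clipping
(B) thermal runaway in output stage — DC offset at output match (through oscillation → DC offset at output); distorted output match; supply rail sagging match; gain high match; output clipping match
(C) open feedback resistor — DC offset at output match; distorted output miss; supply rail sagging match; gain high miss; output clipping miss
(D) saturated input transistor — fails on DC offset at output, output clipping (predicts no DC offset, not DC offset at output)
(E) cold solder joint on Q1 — DC offset at output match; distorted output miss; supply rail sagging miss; gain high miss; output clipping miss
(F) oscillating regulator — fails on DC offset at output, gain high, output clipping (predicts gain low, not gain high)
(G) shorted bypass capacitor — fails on distorted output, supply rail sagging, output clipping (predicts supply rail steady, not supply rail sagging)
(B) alone accounts for all the evidence.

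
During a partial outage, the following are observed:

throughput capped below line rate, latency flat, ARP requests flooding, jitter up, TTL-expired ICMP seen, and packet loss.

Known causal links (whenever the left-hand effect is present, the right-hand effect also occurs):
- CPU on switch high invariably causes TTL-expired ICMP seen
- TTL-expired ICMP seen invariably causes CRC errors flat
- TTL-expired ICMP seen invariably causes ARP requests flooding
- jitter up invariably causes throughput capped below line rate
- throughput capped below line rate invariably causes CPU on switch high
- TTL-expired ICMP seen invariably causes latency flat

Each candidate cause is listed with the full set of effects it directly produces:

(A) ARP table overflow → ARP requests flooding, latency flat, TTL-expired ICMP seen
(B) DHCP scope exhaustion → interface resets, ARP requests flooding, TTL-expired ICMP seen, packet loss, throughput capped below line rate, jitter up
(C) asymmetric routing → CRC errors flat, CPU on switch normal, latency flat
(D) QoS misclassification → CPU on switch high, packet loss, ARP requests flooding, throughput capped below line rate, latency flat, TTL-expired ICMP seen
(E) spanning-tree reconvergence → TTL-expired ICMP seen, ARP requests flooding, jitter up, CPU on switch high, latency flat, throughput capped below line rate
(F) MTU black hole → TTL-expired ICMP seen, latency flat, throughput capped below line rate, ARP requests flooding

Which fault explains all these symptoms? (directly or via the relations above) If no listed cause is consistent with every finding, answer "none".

B

Testing each hypothesis:
(A) ARP table overflow — does not account for throughput capped below line rate, jitter up, packet loss
(B) DHCP scope exhaustion — throughput capped below line rate +; latency flat + (by TTL-expired ICMP seen → latency flat); ARP requests flooding +; jitter up +; TTL-expired ICMP seen +; packet loss +
(C) asymmetric routing — throughput capped below line rate -; latency flat +; ARP requests flooding -; jitter up -; TTL-expired ICMP seen -; packet loss -
(D) QoS misclassification — does not account for jitter up
(E) spanning-tree reconvergence — does not account for packet loss
(F) MTU black hole — does not account for jitter up, packet loss
(B) is the only candidate with no mismatches.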